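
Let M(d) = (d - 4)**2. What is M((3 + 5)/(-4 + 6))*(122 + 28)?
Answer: 0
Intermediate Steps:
M(d) = (-4 + d)**2
M((3 + 5)/(-4 + 6))*(122 + 28) = (-4 + (3 + 5)/(-4 + 6))**2*(122 + 28) = (-4 + 8/2)**2*150 = (-4 + 8*(1/2))**2*150 = (-4 + 4)**2*150 = 0**2*150 = 0*150 = 0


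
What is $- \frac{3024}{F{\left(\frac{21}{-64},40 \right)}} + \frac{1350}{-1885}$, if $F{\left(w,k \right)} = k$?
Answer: $- \frac{143856}{1885} \approx -76.316$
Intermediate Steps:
$- \frac{3024}{F{\left(\frac{21}{-64},40 \right)}} + \frac{1350}{-1885} = - \frac{3024}{40} + \frac{1350}{-1885} = \left(-3024\right) \frac{1}{40} + 1350 \left(- \frac{1}{1885}\right) = - \frac{378}{5} - \frac{270}{377} = - \frac{143856}{1885}$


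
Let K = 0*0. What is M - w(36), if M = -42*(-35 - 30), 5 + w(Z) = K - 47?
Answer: 2782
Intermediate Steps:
K = 0
w(Z) = -52 (w(Z) = -5 + (0 - 47) = -5 - 47 = -52)
M = 2730 (M = -42*(-65) = 2730)
M - w(36) = 2730 - 1*(-52) = 2730 + 52 = 2782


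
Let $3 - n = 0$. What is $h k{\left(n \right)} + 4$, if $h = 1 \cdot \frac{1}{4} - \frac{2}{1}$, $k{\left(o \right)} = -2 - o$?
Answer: $\frac{51}{4} \approx 12.75$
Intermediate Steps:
$n = 3$ ($n = 3 - 0 = 3 + 0 = 3$)
$h = - \frac{7}{4}$ ($h = 1 \cdot \frac{1}{4} - 2 = \frac{1}{4} - 2 = - \frac{7}{4} \approx -1.75$)
$h k{\left(n \right)} + 4 = - \frac{7 \left(-2 - 3\right)}{4} + 4 = \left(- \frac{7}{4}\right) \left(-5\right) + 4 = \frac{35}{4} + 4 = \frac{51}{4}$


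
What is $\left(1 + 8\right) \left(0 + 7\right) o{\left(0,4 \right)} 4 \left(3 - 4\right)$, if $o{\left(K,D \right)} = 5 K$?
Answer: $0$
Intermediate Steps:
$\left(1 + 8\right) \left(0 + 7\right) o{\left(0,4 \right)} 4 \left(3 - 4\right) = \left(1 + 8\right) \left(0 + 7\right) 5 \cdot 0 \cdot 4 \left(3 - 4\right) = 9 \cdot 7 \cdot 0 \cdot 4 \left(-1\right) = 63 \cdot 0 \left(-4\right) = 0 \left(-4\right) = 0$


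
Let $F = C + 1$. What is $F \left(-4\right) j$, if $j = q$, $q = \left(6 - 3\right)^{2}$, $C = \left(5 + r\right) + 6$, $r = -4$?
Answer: $-288$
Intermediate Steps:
$C = 7$ ($C = \left(5 - 4\right) + 6 = 1 + 6 = 7$)
$F = 8$ ($F = 7 + 1 = 8$)
$q = 9$ ($q = 3^{2} = 9$)
$j = 9$
$F \left(-4\right) j = 8 \left(-4\right) 9 = \left(-32\right) 9 = -288$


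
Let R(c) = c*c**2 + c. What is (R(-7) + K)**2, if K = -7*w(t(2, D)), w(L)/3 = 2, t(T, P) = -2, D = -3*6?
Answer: 153664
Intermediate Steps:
D = -18
w(L) = 6 (w(L) = 3*2 = 6)
R(c) = c + c**3 (R(c) = c**3 + c = c + c**3)
K = -42 (K = -7*6 = -42)
(R(-7) + K)**2 = ((-7 + (-7)**3) - 42)**2 = ((-7 - 343) - 42)**2 = (-350 - 42)**2 = (-392)**2 = 153664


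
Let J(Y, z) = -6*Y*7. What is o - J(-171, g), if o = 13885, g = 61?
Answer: 6703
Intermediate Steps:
J(Y, z) = -42*Y
o - J(-171, g) = 13885 - (-42)*(-171) = 13885 - 1*7182 = 13885 - 7182 = 6703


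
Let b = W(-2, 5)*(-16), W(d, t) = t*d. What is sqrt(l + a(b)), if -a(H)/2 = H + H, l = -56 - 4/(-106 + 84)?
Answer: I*sqrt(84194)/11 ≈ 26.378*I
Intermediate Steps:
W(d, t) = d*t
b = 160 (b = -2*5*(-16) = -10*(-16) = 160)
l = -614/11 (l = -56 - 4/(-22) = -56 - 4*(-1/22) = -56 + 2/11 = -614/11 ≈ -55.818)
a(H) = -4*H (a(H) = -2*(H + H) = -4*H)
sqrt(l + a(b)) = sqrt(-614/11 - 4*160) = sqrt(-614/11 - 640) = sqrt(-7654/11) = I*sqrt(84194)/11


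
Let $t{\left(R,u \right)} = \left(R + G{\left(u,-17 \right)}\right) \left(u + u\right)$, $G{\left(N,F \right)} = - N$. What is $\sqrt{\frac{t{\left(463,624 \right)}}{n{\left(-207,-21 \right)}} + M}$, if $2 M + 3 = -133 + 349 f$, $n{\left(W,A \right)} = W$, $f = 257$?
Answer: $\frac{\sqrt{1646970}}{6} \approx 213.89$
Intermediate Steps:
$t{\left(R,u \right)} = 2 u \left(R - u\right)$ ($t{\left(R,u \right)} = \left(R - u\right) \left(u + u\right) = \left(R - u\right) 2 u = 2 u \left(R - u\right)$)
$M = \frac{89557}{2}$ ($M = - \frac{3}{2} + \frac{-133 + 349 \cdot 257}{2} = - \frac{3}{2} + \frac{-133 + 89693}{2} = - \frac{3}{2} + \frac{1}{2} \cdot 89560 = - \frac{3}{2} + 44780 = \frac{89557}{2} \approx 44779.0$)
$\sqrt{\frac{t{\left(463,624 \right)}}{n{\left(-207,-21 \right)}} + M} = \sqrt{\frac{2 \cdot 624 \left(463 - 624\right)}{-207} + \frac{89557}{2}} = \sqrt{2 \cdot 624 \left(463 - 624\right) \left(- \frac{1}{207}\right) + \frac{89557}{2}} = \sqrt{2 \cdot 624 \left(-161\right) \left(- \frac{1}{207}\right) + \frac{89557}{2}} = \sqrt{\left(-200928\right) \left(- \frac{1}{207}\right) + \frac{89557}{2}} = \sqrt{\frac{2912}{3} + \frac{89557}{2}} = \sqrt{\frac{274495}{6}} = \frac{\sqrt{1646970}}{6}$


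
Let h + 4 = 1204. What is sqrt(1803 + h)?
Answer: sqrt(3003) ≈ 54.800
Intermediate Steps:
h = 1200 (h = -4 + 1204 = 1200)
sqrt(1803 + h) = sqrt(1803 + 1200) = sqrt(3003)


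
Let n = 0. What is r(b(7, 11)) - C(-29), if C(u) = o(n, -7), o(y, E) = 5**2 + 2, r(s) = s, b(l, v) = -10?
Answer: -37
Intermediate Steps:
o(y, E) = 27 (o(y, E) = 25 + 2 = 27)
C(u) = 27
r(b(7, 11)) - C(-29) = -10 - 1*27 = -10 - 27 = -37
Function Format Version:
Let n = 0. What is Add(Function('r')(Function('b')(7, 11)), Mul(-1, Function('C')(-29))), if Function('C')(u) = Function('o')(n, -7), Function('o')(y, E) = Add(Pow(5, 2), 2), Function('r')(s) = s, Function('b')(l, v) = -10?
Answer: -37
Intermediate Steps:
Function('o')(y, E) = 27 (Function('o')(y, E) = Add(25, 2) = 27)
Function('C')(u) = 27
Add(Function('r')(Function('b')(7, 11)), Mul(-1, Function('C')(-29))) = Add(-10, Mul(-1, 27)) = Add(-10, -27) = -37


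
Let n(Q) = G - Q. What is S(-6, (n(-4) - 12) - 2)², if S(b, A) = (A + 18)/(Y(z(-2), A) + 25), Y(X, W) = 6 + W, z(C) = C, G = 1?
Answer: 81/484 ≈ 0.16736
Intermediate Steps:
n(Q) = 1 - Q
S(b, A) = (18 + A)/(31 + A) (S(b, A) = (A + 18)/((6 + A) + 25) = (18 + A)/(31 + A))
S(-6, (n(-4) - 12) - 2)² = ((18 + (((1 - 1*(-4)) - 12) - 2))/(31 + (((1 - 1*(-4)) - 12) - 2)))² = ((18 + (((1 + 4) - 12) - 2))/(31 + (((1 + 4) - 12) - 2)))² = ((18 + ((5 - 12) - 2))/(31 + ((5 - 12) - 2)))² = ((18 + (-7 - 2))/(31 + (-7 - 2)))² = ((18 - 9)/(31 - 9))² = (9/22)² = 81/484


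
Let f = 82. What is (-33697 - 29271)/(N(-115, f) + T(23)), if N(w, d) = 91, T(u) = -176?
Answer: 3704/5 ≈ 740.80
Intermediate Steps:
(-33697 - 29271)/(N(-115, f) + T(23)) = (-33697 - 29271)/(91 - 176) = -62968/(-85) = -62968*(-1/85) = 3704/5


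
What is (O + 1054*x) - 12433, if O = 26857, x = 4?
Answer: 18640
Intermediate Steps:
(O + 1054*x) - 12433 = (26857 + 1054*4) - 12433 = (26857 + 4216) - 12433 = 31073 - 12433 = 18640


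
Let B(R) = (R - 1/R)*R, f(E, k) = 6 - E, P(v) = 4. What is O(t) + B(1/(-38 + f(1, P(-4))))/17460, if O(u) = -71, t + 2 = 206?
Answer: -337497707/4753485 ≈ -71.000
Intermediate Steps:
t = 204 (t = -2 + 206 = 204)
B(R) = R*(R - 1/R)
O(t) + B(1/(-38 + f(1, P(-4))))/17460 = -71 + (-1 + (1/(-38 + (6 - 1*1)))**2)/17460 = -71 + (-1 + (1/(-38 + (6 - 1)))**2)*(1/17460) = -71 + (-1 + (1/(-38 + 5))**2)*(1/17460) = -71 + (-1 + (1/(-33))**2)*(1/17460) = -71 + (-1 + (-1/33)**2)*(1/17460) = -71 + (-1 + 1/1089)*(1/17460) = -71 - 1088/1089*1/17460 = -71 - 272/4753485 = -337497707/4753485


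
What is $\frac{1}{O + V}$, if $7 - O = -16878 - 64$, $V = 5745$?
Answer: $\frac{1}{22694} \approx 4.4064 \cdot 10^{-5}$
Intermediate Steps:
$O = 16949$ ($O = 7 - \left(-16878 - 64\right) = 7 - -16942 = 7 + 16942 = 16949$)
$\frac{1}{O + V} = \frac{1}{16949 + 5745} = \frac{1}{22694}$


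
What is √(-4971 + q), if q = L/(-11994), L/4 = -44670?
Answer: I*√19804590751/1999 ≈ 70.4*I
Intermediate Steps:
L = -178680 (L = 4*(-44670) = -178680)
q = 29780/1999 (q = -178680/(-11994) = -178680*(-1/11994) = 29780/1999 ≈ 14.897)
√(-4971 + q) = √(-4971 + 29780/1999) = √(-9907249/1999) = I*√19804590751/1999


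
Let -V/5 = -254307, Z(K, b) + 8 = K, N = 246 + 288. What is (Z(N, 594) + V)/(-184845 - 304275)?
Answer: -1272061/489120 ≈ -2.6007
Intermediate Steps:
N = 534
Z(K, b) = -8 + K
V = 1271535 (V = -5*(-254307) = 1271535)
(Z(N, 594) + V)/(-184845 - 304275) = ((-8 + 534) + 1271535)/(-184845 - 304275) = (526 + 1271535)/(-489120) = 1272061*(-1/489120) = -1272061/489120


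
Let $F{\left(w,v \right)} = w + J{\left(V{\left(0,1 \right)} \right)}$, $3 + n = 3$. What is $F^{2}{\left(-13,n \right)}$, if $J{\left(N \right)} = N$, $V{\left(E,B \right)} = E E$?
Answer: $169$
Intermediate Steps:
$V{\left(E,B \right)} = E^{2}$
$n = 0$ ($n = -3 + 3 = 0$)
$F{\left(w,v \right)} = w$ ($F{\left(w,v \right)} = w + 0^{2} = w + 0 = w$)
$F^{2}{\left(-13,n \right)} = \left(-13\right)^{2} = 169$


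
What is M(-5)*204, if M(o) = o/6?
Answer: -170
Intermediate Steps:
M(o) = o/6 (M(o) = o*(1/6) = o/6)
M(-5)*204 = ((1/6)*(-5))*204 = -5/6*204 = -170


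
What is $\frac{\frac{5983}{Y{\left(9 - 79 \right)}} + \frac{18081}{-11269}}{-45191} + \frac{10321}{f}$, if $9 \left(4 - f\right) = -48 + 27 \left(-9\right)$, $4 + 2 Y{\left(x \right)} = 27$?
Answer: $\frac{362652480437452}{1276708249153} \approx 284.05$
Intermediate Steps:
$Y{\left(x \right)} = \frac{23}{2}$ ($Y{\left(x \right)} = -2 + \frac{1}{2} \cdot 27 = -2 + \frac{27}{2} = \frac{23}{2}$)
$f = \frac{109}{3}$ ($f = 4 - \frac{-48 + 27 \left(-9\right)}{9} = 4 - \frac{-48 - 243}{9} = 4 - - \frac{97}{3} = 4 + \frac{97}{3} = \frac{109}{3} \approx 36.333$)
$\frac{\frac{5983}{Y{\left(9 - 79 \right)}} + \frac{18081}{-11269}}{-45191} + \frac{10321}{f} = \frac{\frac{5983}{\frac{23}{2}} + \frac{18081}{-11269}}{-45191} + \frac{10321}{\frac{109}{3}} = \left(5983 \cdot \frac{2}{23} + 18081 \left(- \frac{1}{11269}\right)\right) \left(- \frac{1}{45191}\right) + 10321 \cdot \frac{3}{109} = \left(\frac{11966}{23} - \frac{18081}{11269}\right) \left(- \frac{1}{45191}\right) + \frac{30963}{109} = \frac{134428991}{259187} \left(- \frac{1}{45191}\right) + \frac{30963}{109} = - \frac{134428991}{11712919717} + \frac{30963}{109} = \frac{362652480437452}{1276708249153}$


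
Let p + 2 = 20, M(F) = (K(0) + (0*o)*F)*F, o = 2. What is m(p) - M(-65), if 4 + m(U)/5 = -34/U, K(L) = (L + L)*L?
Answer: -265/9 ≈ -29.444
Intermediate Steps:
K(L) = 2*L**2 (K(L) = (2*L)*L = 2*L**2)
M(F) = 0 (M(F) = (2*0**2 + (0*2)*F)*F = (2*0 + 0*F)*F = (0 + 0)*F = 0*F = 0)
p = 18 (p = -2 + 20 = 18)
m(U) = -20 - 170/U (m(U) = -20 + 5*(-34/U) = -20 - 170/U)
m(p) - M(-65) = (-20 - 170/18) - 1*0 = (-20 - 170*1/18) + 0 = (-20 - 85/9) + 0 = -265/9 + 0 = -265/9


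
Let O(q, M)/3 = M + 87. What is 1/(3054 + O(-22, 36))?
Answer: 1/3423 ≈ 0.00029214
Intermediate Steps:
O(q, M) = 261 + 3*M (O(q, M) = 3*(M + 87) = 3*(87 + M) = 261 + 3*M)
1/(3054 + O(-22, 36)) = 1/(3054 + (261 + 3*36)) = 1/(3054 + (261 + 108)) = 1/(3054 + 369) = 1/3423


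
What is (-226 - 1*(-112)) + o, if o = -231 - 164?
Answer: -509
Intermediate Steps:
o = -395
(-226 - 1*(-112)) + o = (-226 - 1*(-112)) - 395 = (-226 + 112) - 395 = -114 - 395 = -509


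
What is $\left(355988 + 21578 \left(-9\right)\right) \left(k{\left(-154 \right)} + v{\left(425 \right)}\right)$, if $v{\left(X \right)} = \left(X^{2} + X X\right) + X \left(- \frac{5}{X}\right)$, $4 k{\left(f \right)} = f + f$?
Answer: $58431926048$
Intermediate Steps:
$k{\left(f \right)} = \frac{f}{2}$ ($k{\left(f \right)} = \frac{f + f}{4} = \frac{2 f}{4} = \frac{f}{2}$)
$v{\left(X \right)} = -5 + 2 X^{2}$ ($v{\left(X \right)} = \left(X^{2} + X^{2}\right) - 5 = 2 X^{2} - 5 = -5 + 2 X^{2}$)
$\left(355988 + 21578 \left(-9\right)\right) \left(k{\left(-154 \right)} + v{\left(425 \right)}\right) = \left(355988 + 21578 \left(-9\right)\right) \left(\frac{1}{2} \left(-154\right) - \left(5 - 2 \cdot 425^{2}\right)\right) = \left(355988 - 194202\right) \left(-77 + \left(-5 + 2 \cdot 180625\right)\right) = 161786 \left(-77 + \left(-5 + 361250\right)\right) = 161786 \left(-77 + 361245\right) = 161786 \cdot 361168 = 58431926048$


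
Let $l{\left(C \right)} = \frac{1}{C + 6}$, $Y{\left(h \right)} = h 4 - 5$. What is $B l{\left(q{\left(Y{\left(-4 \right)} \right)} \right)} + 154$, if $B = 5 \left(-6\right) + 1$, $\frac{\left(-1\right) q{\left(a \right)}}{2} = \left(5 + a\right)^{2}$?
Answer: $\frac{77953}{506} \approx 154.06$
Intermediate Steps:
$Y{\left(h \right)} = -5 + 4 h$ ($Y{\left(h \right)} = 4 h - 5 = -5 + 4 h$)
$q{\left(a \right)} = - 2 \left(5 + a\right)^{2}$
$l{\left(C \right)} = \frac{1}{6 + C}$
$B = -29$ ($B = -30 + 1 = -29$)
$B l{\left(q{\left(Y{\left(-4 \right)} \right)} \right)} + 154 = - \frac{29}{6 - 2 \left(5 + \left(-5 + 4 \left(-4\right)\right)\right)^{2}} + 154 = - \frac{29}{6 - 2 \left(5 - 21\right)^{2}} + 154 = - \frac{29}{6 - 2 \left(-16\right)^{2}} + 154 = - \frac{29}{6 - 512} + 154 = - \frac{29}{-506} + 154 = \left(-29\right) \left(- \frac{1}{506}\right) + 154 = \frac{29}{506} + 154 = \frac{77953}{506}$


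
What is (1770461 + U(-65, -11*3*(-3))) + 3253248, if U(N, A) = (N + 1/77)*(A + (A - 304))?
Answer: 387356017/77 ≈ 5.0306e+6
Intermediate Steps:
U(N, A) = (-304 + 2*A)*(1/77 + N) (U(N, A) = (N + 1/77)*(A + (-304 + A)) = (1/77 + N)*(-304 + 2*A) = (-304 + 2*A)*(1/77 + N))
(1770461 + U(-65, -11*3*(-3))) + 3253248 = (1770461 + (-304/77 - 304*(-65) + 2*(-11*3*(-3))/77 + 2*(-11*3*(-3))*(-65))) + 3253248 = (1770461 + (-304/77 + 19760 + 2*(-33*(-3))/77 + 2*(-33*(-3))*(-65))) + 3253248 = (1770461 + (-304/77 + 19760 + (2/77)*99 + 2*99*(-65))) + 3253248 = (1770461 + (-304/77 + 19760 + 18/7 - 12870)) + 3253248 = (1770461 + 530424/77) + 3253248 = 136855921/77 + 3253248 = 387356017/77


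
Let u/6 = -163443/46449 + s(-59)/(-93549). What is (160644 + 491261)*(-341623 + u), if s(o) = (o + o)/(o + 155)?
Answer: -860243200357225570805/3862451112 ≈ -2.2272e+11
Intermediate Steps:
s(o) = 2*o/(155 + o) (s(o) = (2*o)/(155 + o) = 2*o/(155 + o))
u = -81545984605/3862451112 (u = 6*(-163443/46449 + (2*(-59)/(155 - 59))/(-93549)) = 6*(-163443*1/46449 + (2*(-59)/96)*(-1/93549)) = 6*(-54481/15483 + (2*(-59)*(1/96))*(-1/93549)) = 6*(-54481/15483 - 59/48*(-1/93549)) = 6*(-54481/15483 + 59/4490352) = 6*(-81545984605/23174706672) = -81545984605/3862451112 ≈ -21.112)
(160644 + 491261)*(-341623 + u) = (160644 + 491261)*(-341623 - 81545984605/3862451112) = 651905*(-1319583682219381/3862451112) = -860243200357225570805/3862451112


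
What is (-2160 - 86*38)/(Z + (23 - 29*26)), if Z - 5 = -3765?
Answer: 5428/4491 ≈ 1.2086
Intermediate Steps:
Z = -3760 (Z = 5 - 3765 = -3760)
(-2160 - 86*38)/(Z + (23 - 29*26)) = (-2160 - 86*38)/(-3760 + (23 - 29*26)) = (-2160 - 3268)/(-3760 + (23 - 754)) = -5428/(-3760 - 731) = -5428/(-4491) = -5428*(-1/4491) = 5428/4491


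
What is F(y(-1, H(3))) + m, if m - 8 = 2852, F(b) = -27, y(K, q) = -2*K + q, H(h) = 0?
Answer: 2833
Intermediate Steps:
y(K, q) = q - 2*K
m = 2860 (m = 8 + 2852 = 2860)
F(y(-1, H(3))) + m = -27 + 2860 = 2833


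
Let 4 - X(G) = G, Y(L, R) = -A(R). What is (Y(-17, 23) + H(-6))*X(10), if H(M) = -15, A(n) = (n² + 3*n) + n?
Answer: 3816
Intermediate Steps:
A(n) = n² + 4*n
Y(L, R) = -R*(4 + R)
X(G) = 4 - G
(Y(-17, 23) + H(-6))*X(10) = (-1*23*(4 + 23) - 15)*(4 - 1*10) = (-1*23*27 - 15)*(4 - 10) = (-621 - 15)*(-6) = -636*(-6) = 3816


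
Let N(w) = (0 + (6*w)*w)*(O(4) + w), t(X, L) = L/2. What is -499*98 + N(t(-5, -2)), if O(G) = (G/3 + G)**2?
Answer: -146212/3 ≈ -48737.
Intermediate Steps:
t(X, L) = L/2 (t(X, L) = L*(1/2) = L/2)
O(G) = 16*G**2/9 (O(G) = (G*(1/3) + G)**2 = (G/3 + G)**2 = (4*G/3)**2 = 16*G**2/9)
N(w) = 6*w**2*(256/9 + w) (N(w) = (0 + (6*w)*w)*((16/9)*4**2 + w) = (0 + 6*w**2)*((16/9)*16 + w) = (6*w**2)*(256/9 + w) = 6*w**2*(256/9 + w))
-499*98 + N(t(-5, -2)) = -499*98 + ((1/2)*(-2))**2*(512/3 + 6*((1/2)*(-2))) = -48902 + (-1)**2*(512/3 + 6*(-1)) = -48902 + 1*(512/3 - 6) = -48902 + 1*(494/3) = -48902 + 494/3 = -146212/3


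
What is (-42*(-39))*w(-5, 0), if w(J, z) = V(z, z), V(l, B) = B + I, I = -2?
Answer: -3276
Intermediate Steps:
V(l, B) = -2 + B (V(l, B) = B - 2 = -2 + B)
w(J, z) = -2 + z
(-42*(-39))*w(-5, 0) = (-42*(-39))*(-2 + 0) = 1638*(-2) = -3276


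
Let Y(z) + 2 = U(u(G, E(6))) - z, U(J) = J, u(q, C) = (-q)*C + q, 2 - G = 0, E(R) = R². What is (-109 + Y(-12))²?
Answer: 28561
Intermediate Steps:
G = 2 (G = 2 - 1*0 = 2 + 0 = 2)
u(q, C) = q - C*q (u(q, C) = -C*q + q = q - C*q)
Y(z) = -72 - z (Y(z) = -2 + (2*(1 - 1*6²) - z) = -2 + (2*(1 - 1*36) - z) = -2 + (2*(1 - 36) - z) = -2 + (2*(-35) - z) = -2 + (-70 - z) = -72 - z)
(-109 + Y(-12))² = (-109 + (-72 - 1*(-12)))² = (-109 + (-72 + 12))² = (-109 - 60)² = (-169)² = 28561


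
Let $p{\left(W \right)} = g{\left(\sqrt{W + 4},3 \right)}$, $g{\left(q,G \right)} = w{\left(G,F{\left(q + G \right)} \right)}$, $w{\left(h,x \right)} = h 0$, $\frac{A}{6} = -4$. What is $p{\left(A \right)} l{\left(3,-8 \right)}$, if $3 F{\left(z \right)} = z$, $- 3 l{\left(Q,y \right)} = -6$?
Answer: $0$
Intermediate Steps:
$A = -24$ ($A = 6 \left(-4\right) = -24$)
$l{\left(Q,y \right)} = 2$ ($l{\left(Q,y \right)} = \left(- \frac{1}{3}\right) \left(-6\right) = 2$)
$F{\left(z \right)} = \frac{z}{3}$
$w{\left(h,x \right)} = 0$
$g{\left(q,G \right)} = 0$
$p{\left(W \right)} = 0$
$p{\left(A \right)} l{\left(3,-8 \right)} = 0 \cdot 2 = 0$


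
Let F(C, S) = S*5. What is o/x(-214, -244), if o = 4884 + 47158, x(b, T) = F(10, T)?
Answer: -26021/610 ≈ -42.657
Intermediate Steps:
F(C, S) = 5*S
x(b, T) = 5*T
o = 52042
o/x(-214, -244) = 52042/((5*(-244))) = 52042/(-1220) = 52042*(-1/1220) = -26021/610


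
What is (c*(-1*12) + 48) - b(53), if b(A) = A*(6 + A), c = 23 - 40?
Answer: -2875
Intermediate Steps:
c = -17
(c*(-1*12) + 48) - b(53) = (-(-17)*12 + 48) - 53*(6 + 53) = (-17*(-12) + 48) - 53*59 = (204 + 48) - 1*3127 = 252 - 3127 = -2875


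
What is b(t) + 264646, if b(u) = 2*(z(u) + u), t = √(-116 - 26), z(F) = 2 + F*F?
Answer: 264366 + 2*I*√142 ≈ 2.6437e+5 + 23.833*I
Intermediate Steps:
z(F) = 2 + F²
t = I*√142 (t = √(-142) = I*√142 ≈ 11.916*I)
b(u) = 4 + 2*u + 2*u² (b(u) = 2*((2 + u²) + u) = 2*(2 + u + u²) = 4 + 2*u + 2*u²)
b(t) + 264646 = (4 + 2*(I*√142) + 2*(I*√142)²) + 264646 = (4 + 2*I*√142 + 2*(-142)) + 264646 = (4 + 2*I*√142 - 284) + 264646 = (-280 + 2*I*√142) + 264646 = 264366 + 2*I*√142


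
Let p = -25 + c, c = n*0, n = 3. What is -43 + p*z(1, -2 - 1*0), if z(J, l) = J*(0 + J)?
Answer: -68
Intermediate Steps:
c = 0 (c = 3*0 = 0)
z(J, l) = J² (z(J, l) = J*J = J²)
p = -25 (p = -25 + 0 = -25)
-43 + p*z(1, -2 - 1*0) = -43 - 25*1² = -43 - 25*1 = -43 - 25 = -68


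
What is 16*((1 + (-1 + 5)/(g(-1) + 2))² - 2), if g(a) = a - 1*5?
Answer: -32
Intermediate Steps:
g(a) = -5 + a (g(a) = a - 5 = -5 + a)
16*((1 + (-1 + 5)/(g(-1) + 2))² - 2) = 16*((1 + (-1 + 5)/((-5 - 1) + 2))² - 2) = 16*((1 + 4/(-6 + 2))² - 2) = 16*((1 + 4/(-4))² - 2) = 16*((1 + 4*(-¼))² - 2) = 16*((1 - 1)² - 2) = 16*(0² - 2) = 16*(0 - 2) = 16*(-2) = -32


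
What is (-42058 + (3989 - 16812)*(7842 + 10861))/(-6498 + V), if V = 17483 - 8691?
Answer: -239870627/2294 ≈ -1.0456e+5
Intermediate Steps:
V = 8792
(-42058 + (3989 - 16812)*(7842 + 10861))/(-6498 + V) = (-42058 + (3989 - 16812)*(7842 + 10861))/(-6498 + 8792) = (-42058 - 12823*18703)/2294 = (-42058 - 239828569)*(1/2294) = -239870627*1/2294 = -239870627/2294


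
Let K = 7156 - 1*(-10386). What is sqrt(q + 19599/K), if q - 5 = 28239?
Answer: sqrt(177380353226)/2506 ≈ 168.06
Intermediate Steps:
q = 28244 (q = 5 + 28239 = 28244)
K = 17542 (K = 7156 + 10386 = 17542)
sqrt(q + 19599/K) = sqrt(28244 + 19599/17542) = sqrt(495475847/17542) = sqrt(177380353226)/2506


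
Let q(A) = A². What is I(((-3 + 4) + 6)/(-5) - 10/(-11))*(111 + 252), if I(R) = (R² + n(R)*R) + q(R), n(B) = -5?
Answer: 26649/25 ≈ 1066.0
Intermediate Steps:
I(R) = -5*R + 2*R² (I(R) = (R² - 5*R) + R² = -5*R + 2*R²)
I(((-3 + 4) + 6)/(-5) - 10/(-11))*(111 + 252) = ((((-3 + 4) + 6)/(-5) - 10/(-11))*(-5 + 2*(((-3 + 4) + 6)/(-5) - 10/(-11))))*(111 + 252) = (((1 + 6)*(-⅕) - 10*(-1/11))*(-5 + 2*((1 + 6)*(-⅕) - 10*(-1/11))))*363 = ((7*(-⅕) + 10/11)*(-5 + 2*(7*(-⅕) + 10/11)))*363 = ((-7/5 + 10/11)*(-5 + 2*(-7/5 + 10/11)))*363 = -27*(-5 + 2*(-27/55))/55*363 = -27*(-5 - 54/55)/55*363 = -27/55*(-329/55)*363 = (8883/3025)*363 = 26649/25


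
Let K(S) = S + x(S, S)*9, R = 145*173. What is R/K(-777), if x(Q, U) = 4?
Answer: -25085/741 ≈ -33.853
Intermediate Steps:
R = 25085
K(S) = 36 + S (K(S) = S + 4*9 = S + 36 = 36 + S)
R/K(-777) = 25085/(36 - 777) = 25085/(-741) = 25085*(-1/741) = -25085/741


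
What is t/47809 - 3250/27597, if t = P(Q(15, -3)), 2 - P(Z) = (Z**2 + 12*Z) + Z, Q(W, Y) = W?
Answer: -166914796/1319384973 ≈ -0.12651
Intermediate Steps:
P(Z) = 2 - Z**2 - 13*Z (P(Z) = 2 - ((Z**2 + 12*Z) + Z) = 2 - (Z**2 + 13*Z) = 2 + (-Z**2 - 13*Z) = 2 - Z**2 - 13*Z)
t = -418 (t = 2 - 1*15**2 - 13*15 = 2 - 1*225 - 195 = 2 - 225 - 195 = -418)
t/47809 - 3250/27597 = -418/47809 - 3250/27597 = -166914796/1319384973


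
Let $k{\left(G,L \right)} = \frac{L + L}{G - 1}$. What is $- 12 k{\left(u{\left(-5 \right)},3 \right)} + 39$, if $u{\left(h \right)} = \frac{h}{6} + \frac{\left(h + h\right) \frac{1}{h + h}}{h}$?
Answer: $\frac{4539}{61} \approx 74.41$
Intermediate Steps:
$u{\left(h \right)} = \frac{1}{h} + \frac{h}{6}$ ($u{\left(h \right)} = h \frac{1}{6} + \frac{2 h \frac{1}{2 h}}{h} = \frac{h}{6} + \frac{2 h \frac{1}{2 h}}{h} = \frac{h}{6} + 1 \frac{1}{h} = \frac{h}{6} + \frac{1}{h} = \frac{1}{h} + \frac{h}{6}$)
$k{\left(G,L \right)} = \frac{2 L}{-1 + G}$
$- 12 k{\left(u{\left(-5 \right)},3 \right)} + 39 = - 12 \cdot 2 \cdot 3 \frac{1}{-1 + \left(\frac{1}{-5} + \frac{1}{6} \left(-5\right)\right)} + 39 = - 12 \cdot 2 \cdot 3 \frac{1}{-1 - \frac{31}{30}} + 39 = - 12 \cdot 2 \cdot 3 \frac{1}{- \frac{61}{30}} + 39 = - 12 \cdot 2 \cdot 3 \left(- \frac{30}{61}\right) + 39 = \left(-12\right) \left(- \frac{180}{61}\right) + 39 = \frac{2160}{61} + 39 = \frac{4539}{61}$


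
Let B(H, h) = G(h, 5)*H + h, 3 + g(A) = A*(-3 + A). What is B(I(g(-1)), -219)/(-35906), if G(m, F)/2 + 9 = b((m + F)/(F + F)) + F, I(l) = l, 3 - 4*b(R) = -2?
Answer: 449/71812 ≈ 0.0062524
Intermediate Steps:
g(A) = -3 + A*(-3 + A)
b(R) = 5/4 (b(R) = 3/4 - 1/4*(-2) = 3/4 + 1/2 = 5/4)
G(m, F) = -31/2 + 2*F (G(m, F) = -18 + 2*(5/4 + F) = -18 + (5/2 + 2*F) = -31/2 + 2*F)
B(H, h) = h - 11*H/2 (B(H, h) = (-31/2 + 2*5)*H + h = (-31/2 + 10)*H + h = -11*H/2 + h = h - 11*H/2)
B(I(g(-1)), -219)/(-35906) = (-219 - 11*(-3 + (-1)**2 - 3*(-1))/2)/(-35906) = (-219 - 11*(-3 + 1 + 3)/2)*(-1/35906) = (-219 - 11/2*1)*(-1/35906) = (-219 - 11/2)*(-1/35906) = -449/2*(-1/35906) = 449/71812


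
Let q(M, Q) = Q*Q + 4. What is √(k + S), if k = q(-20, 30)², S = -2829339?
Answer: I*√2012123 ≈ 1418.5*I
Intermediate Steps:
q(M, Q) = 4 + Q² (q(M, Q) = Q² + 4 = 4 + Q²)
k = 817216 (k = (4 + 30²)² = (4 + 900)² = 904² = 817216)
√(k + S) = √(817216 - 2829339) = √(-2012123) = I*√2012123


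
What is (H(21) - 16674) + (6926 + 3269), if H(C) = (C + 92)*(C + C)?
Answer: -1733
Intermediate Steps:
H(C) = 2*C*(92 + C) (H(C) = (92 + C)*(2*C) = 2*C*(92 + C))
(H(21) - 16674) + (6926 + 3269) = (2*21*(92 + 21) - 16674) + (6926 + 3269) = (2*21*113 - 16674) + 10195 = (4746 - 16674) + 10195 = -11928 + 10195 = -1733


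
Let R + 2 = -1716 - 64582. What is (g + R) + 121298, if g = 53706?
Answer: 108704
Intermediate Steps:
R = -66300 (R = -2 + (-1716 - 64582) = -2 - 66298 = -66300)
(g + R) + 121298 = (53706 - 66300) + 121298 = -12594 + 121298 = 108704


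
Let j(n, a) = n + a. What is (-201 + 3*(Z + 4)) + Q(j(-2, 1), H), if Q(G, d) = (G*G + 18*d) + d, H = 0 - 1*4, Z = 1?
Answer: -261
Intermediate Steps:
j(n, a) = a + n
H = -4 (H = 0 - 4 = -4)
Q(G, d) = G**2 + 19*d (Q(G, d) = (G**2 + 18*d) + d = G**2 + 19*d)
(-201 + 3*(Z + 4)) + Q(j(-2, 1), H) = (-201 + 3*(1 + 4)) + ((1 - 2)**2 + 19*(-4)) = (-201 + 3*5) + ((-1)**2 - 76) = (-201 + 15) + (1 - 76) = -186 - 75 = -261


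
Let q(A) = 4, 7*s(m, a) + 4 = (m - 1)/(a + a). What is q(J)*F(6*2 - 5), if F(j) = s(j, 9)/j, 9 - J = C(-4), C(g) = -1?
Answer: -44/147 ≈ -0.29932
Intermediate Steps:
s(m, a) = -4/7 + (-1 + m)/(14*a) (s(m, a) = -4/7 + ((m - 1)/(a + a))/7 = -4/7 + ((-1 + m)/((2*a)))/7 = -4/7 + ((-1 + m)*(1/(2*a)))/7 = -4/7 + ((-1 + m)/(2*a))/7 = -4/7 + (-1 + m)/(14*a))
J = 10 (J = 9 - 1*(-1) = 9 + 1 = 10)
F(j) = (-73/126 + j/126)/j (F(j) = ((1/14)*(-1 + j - 8*9)/9)/j = ((1/14)*(⅑)*(-1 + j - 72))/j = ((1/14)*(⅑)*(-73 + j))/j = (-73/126 + j/126)/j)
q(J)*F(6*2 - 5) = 4*((-73 + (6*2 - 5))/(126*(6*2 - 5))) = 4*((-73 + (12 - 5))/(126*(12 - 5))) = 4*((1/126)*(-73 + 7)/7) = 4*((1/126)*(⅐)*(-66)) = 4*(-11/147) = -44/147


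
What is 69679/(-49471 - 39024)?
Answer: -69679/88495 ≈ -0.78738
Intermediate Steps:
69679/(-49471 - 39024) = 69679/(-88495) = 69679*(-1/88495) = -69679/88495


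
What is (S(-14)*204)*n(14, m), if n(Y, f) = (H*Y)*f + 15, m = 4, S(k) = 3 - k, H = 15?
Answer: 2965140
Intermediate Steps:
n(Y, f) = 15 + 15*Y*f (n(Y, f) = (15*Y)*f + 15 = 15*Y*f + 15 = 15 + 15*Y*f)
(S(-14)*204)*n(14, m) = ((3 - 1*(-14))*204)*(15 + 15*14*4) = ((3 + 14)*204)*(15 + 840) = (17*204)*855 = 3468*855 = 2965140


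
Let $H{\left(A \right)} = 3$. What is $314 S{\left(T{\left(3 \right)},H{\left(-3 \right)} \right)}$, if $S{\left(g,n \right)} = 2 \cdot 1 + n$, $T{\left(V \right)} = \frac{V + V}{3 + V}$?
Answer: $1570$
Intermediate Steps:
$T{\left(V \right)} = \frac{2 V}{3 + V}$
$S{\left(g,n \right)} = 2 + n$
$314 S{\left(T{\left(3 \right)},H{\left(-3 \right)} \right)} = 314 \left(2 + 3\right) = 314 \cdot 5 = 1570$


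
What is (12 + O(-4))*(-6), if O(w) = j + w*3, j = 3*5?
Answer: -90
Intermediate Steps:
j = 15
O(w) = 15 + 3*w (O(w) = 15 + w*3 = 15 + 3*w)
(12 + O(-4))*(-6) = (12 + (15 + 3*(-4)))*(-6) = (12 + (15 - 12))*(-6) = (12 + 3)*(-6) = 15*(-6) = -90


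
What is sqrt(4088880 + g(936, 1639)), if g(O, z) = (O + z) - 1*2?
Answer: sqrt(4091453) ≈ 2022.7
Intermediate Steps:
g(O, z) = -2 + O + z (g(O, z) = (O + z) - 2 = -2 + O + z)
sqrt(4088880 + g(936, 1639)) = sqrt(4088880 + (-2 + 936 + 1639)) = sqrt(4088880 + 2573) = sqrt(4091453)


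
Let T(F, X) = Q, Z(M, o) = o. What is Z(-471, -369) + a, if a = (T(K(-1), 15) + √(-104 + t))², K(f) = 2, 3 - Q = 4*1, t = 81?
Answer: -369 + (1 - I*√23)² ≈ -391.0 - 9.5917*I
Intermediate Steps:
Q = -1 (Q = 3 - 4 = -1)
T(F, X) = -1
a = (-1 + I*√23)² (a = (-1 + √(-104 + 81))² = (-1 + √(-23))² = (-1 + I*√23)² ≈ -22.0 - 9.5917*I)
Z(-471, -369) + a = -369 + (1 - I*√23)²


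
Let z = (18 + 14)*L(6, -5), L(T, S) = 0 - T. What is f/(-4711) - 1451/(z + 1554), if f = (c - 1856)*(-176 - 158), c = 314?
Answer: -708303797/6416382 ≈ -110.39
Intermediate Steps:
f = 515028 (f = (314 - 1856)*(-176 - 158) = -1542*(-334) = 515028)
L(T, S) = -T
z = -192 (z = (18 + 14)*(-1*6) = 32*(-6) = -192)
f/(-4711) - 1451/(z + 1554) = 515028/(-4711) - 1451/(-192 + 1554) = 515028*(-1/4711) - 1451/1362 = -515028/4711 - 1451*1/1362 = -515028/4711 - 1451/1362 = -708303797/6416382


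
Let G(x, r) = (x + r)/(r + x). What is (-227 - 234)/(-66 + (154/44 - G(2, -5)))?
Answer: 922/127 ≈ 7.2598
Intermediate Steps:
G(x, r) = 1 (G(x, r) = (r + x)/(r + x) = 1)
(-227 - 234)/(-66 + (154/44 - G(2, -5))) = (-227 - 234)/(-66 + (154/44 - 1*1)) = -461/(-66 + (154*(1/44) - 1)) = -461/(-66 + (7/2 - 1)) = -461/(-66 + 5/2) = -461/(-127/2) = -461*(-2/127) = 922/127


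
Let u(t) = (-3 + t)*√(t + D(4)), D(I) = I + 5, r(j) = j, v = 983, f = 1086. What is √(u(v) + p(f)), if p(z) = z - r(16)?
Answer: √(1070 + 3920*√62) ≈ 178.71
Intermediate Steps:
D(I) = 5 + I
p(z) = -16 + z (p(z) = z - 1*16 = z - 16 = -16 + z)
u(t) = √(9 + t)*(-3 + t) (u(t) = (-3 + t)*√(t + (5 + 4)) = (-3 + t)*√(t + 9) = (-3 + t)*√(9 + t) = √(9 + t)*(-3 + t))
√(u(v) + p(f)) = √(√(9 + 983)*(-3 + 983) + (-16 + 1086)) = √(√992*980 + 1070) = √((4*√62)*980 + 1070) = √(3920*√62 + 1070) = √(1070 + 3920*√62)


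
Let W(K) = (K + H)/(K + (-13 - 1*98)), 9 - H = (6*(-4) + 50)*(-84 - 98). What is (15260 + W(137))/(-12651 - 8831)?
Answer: -200819/279266 ≈ -0.71910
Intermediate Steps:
H = 4741 (H = 9 - (6*(-4) + 50)*(-84 - 98) = 9 - (-24 + 50)*(-182) = 9 - 26*(-182) = 9 - 1*(-4732) = 9 + 4732 = 4741)
W(K) = (4741 + K)/(-111 + K) (W(K) = (K + 4741)/(K + (-13 - 1*98)) = (4741 + K)/(K + (-13 - 98)) = (4741 + K)/(K - 111) = (4741 + K)/(-111 + K))
(15260 + W(137))/(-12651 - 8831) = (15260 + (4741 + 137)/(-111 + 137))/(-12651 - 8831) = (15260 + 4878/26)/(-21482) = (15260 + (1/26)*4878)*(-1/21482) = (15260 + 2439/13)*(-1/21482) = (200819/13)*(-1/21482) = -200819/279266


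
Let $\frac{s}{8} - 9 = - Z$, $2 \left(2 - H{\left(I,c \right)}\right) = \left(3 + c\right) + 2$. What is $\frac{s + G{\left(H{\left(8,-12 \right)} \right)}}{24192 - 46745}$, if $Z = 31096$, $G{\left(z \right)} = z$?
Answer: $\frac{497381}{45106} \approx 11.027$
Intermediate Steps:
$H{\left(I,c \right)} = - \frac{1}{2} - \frac{c}{2}$ ($H{\left(I,c \right)} = 2 - \frac{\left(3 + c\right) + 2}{2} = 2 - \frac{5 + c}{2} = 2 - \left(\frac{5}{2} + \frac{c}{2}\right) = - \frac{1}{2} - \frac{c}{2}$)
$s = -248696$ ($s = 72 + 8 \left(\left(-1\right) 31096\right) = 72 + 8 \left(-31096\right) = 72 - 248768 = -248696$)
$\frac{s + G{\left(H{\left(8,-12 \right)} \right)}}{24192 - 46745} = \frac{-248696 - - \frac{11}{2}}{24192 - 46745} = \frac{-248696 + \left(- \frac{1}{2} + 6\right)}{-22553} = \left(-248696 + \frac{11}{2}\right) \left(- \frac{1}{22553}\right) = \left(- \frac{497381}{2}\right) \left(- \frac{1}{22553}\right) = \frac{497381}{45106}$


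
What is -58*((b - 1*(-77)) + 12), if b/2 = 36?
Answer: -9338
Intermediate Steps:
b = 72 (b = 2*36 = 72)
-58*((b - 1*(-77)) + 12) = -58*((72 - 1*(-77)) + 12) = -58*((72 + 77) + 12) = -58*(149 + 12) = -58*161 = -9338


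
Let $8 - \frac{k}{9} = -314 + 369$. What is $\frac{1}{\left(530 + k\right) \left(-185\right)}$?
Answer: $- \frac{1}{19795} \approx -5.0518 \cdot 10^{-5}$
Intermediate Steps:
$k = -423$ ($k = 72 - 9 \left(-314 + 369\right) = 72 - 495 = -423$)
$\frac{1}{\left(530 + k\right) \left(-185\right)} = \frac{1}{\left(530 - 423\right) \left(-185\right)} = \frac{1}{107} \left(- \frac{1}{185}\right) = - \frac{1}{19795}$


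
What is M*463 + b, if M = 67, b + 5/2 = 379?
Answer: 62795/2 ≈ 31398.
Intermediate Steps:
b = 753/2 (b = -5/2 + 379 = 753/2 ≈ 376.50)
M*463 + b = 67*463 + 753/2 = 31021 + 753/2 = 62795/2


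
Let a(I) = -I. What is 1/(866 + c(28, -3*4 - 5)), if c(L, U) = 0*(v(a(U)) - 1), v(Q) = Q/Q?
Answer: 1/866 ≈ 0.0011547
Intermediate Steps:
v(Q) = 1
c(L, U) = 0 (c(L, U) = 0*(1 - 1) = 0*0 = 0)
1/(866 + c(28, -3*4 - 5)) = 1/(866 + 0) = 1/866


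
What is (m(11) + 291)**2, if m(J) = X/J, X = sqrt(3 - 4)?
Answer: (3201 + I)**2/121 ≈ 84681.0 + 52.909*I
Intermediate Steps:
X = I (X = sqrt(-1) = I ≈ 1.0*I)
m(J) = I/J
(m(11) + 291)**2 = (I/11 + 291)**2 = (291 + I/11)**2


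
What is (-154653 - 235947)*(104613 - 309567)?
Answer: 80055032400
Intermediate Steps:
(-154653 - 235947)*(104613 - 309567) = -390600*(-204954) = 80055032400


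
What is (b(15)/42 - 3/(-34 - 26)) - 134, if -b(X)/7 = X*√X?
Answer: -2679/20 - 5*√15/2 ≈ -143.63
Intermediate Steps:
b(X) = -7*X^(3/2) (b(X) = -7*X*√X = -7*X^(3/2))
(b(15)/42 - 3/(-34 - 26)) - 134 = (-105*√15/42 - 3/(-34 - 26)) - 134 = (-105*√15*(1/42) - 3/(-60)) - 134 = (-105*√15*(1/42) - 3*(-1/60)) - 134 = (-5*√15/2 + 1/20) - 134 = (1/20 - 5*√15/2) - 134 = -2679/20 - 5*√15/2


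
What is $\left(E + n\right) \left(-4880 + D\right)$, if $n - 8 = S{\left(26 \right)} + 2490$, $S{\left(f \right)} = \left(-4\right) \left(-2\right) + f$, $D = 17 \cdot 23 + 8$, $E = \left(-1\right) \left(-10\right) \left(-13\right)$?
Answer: $-10763362$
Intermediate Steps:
$E = -130$ ($E = 10 \left(-13\right) = -130$)
$D = 399$ ($D = 391 + 8 = 399$)
$S{\left(f \right)} = 8 + f$
$n = 2532$ ($n = 8 + \left(\left(8 + 26\right) + 2490\right) = 8 + \left(34 + 2490\right) = 8 + 2524 = 2532$)
$\left(E + n\right) \left(-4880 + D\right) = \left(-130 + 2532\right) \left(-4880 + 399\right) = 2402 \left(-4481\right) = -10763362$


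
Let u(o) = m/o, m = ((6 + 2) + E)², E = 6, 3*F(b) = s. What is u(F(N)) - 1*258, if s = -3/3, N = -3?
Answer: -846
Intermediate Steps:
s = -1 (s = -3*⅓ = -1)
F(b) = -⅓ (F(b) = (⅓)*(-1) = -⅓)
m = 196 (m = ((6 + 2) + 6)² = (8 + 6)² = 14² = 196)
u(o) = 196/o
u(F(N)) - 1*258 = 196/(-⅓) - 1*258 = 196*(-3) - 258 = -588 - 258 = -846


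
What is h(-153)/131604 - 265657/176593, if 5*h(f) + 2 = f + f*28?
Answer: -175591515467/116201725860 ≈ -1.5111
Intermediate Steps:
h(f) = -⅖ + 29*f/5 (h(f) = -⅖ + (f + f*28)/5 = -⅖ + (f + 28*f)/5 = -⅖ + (29*f)/5 = -⅖ + 29*f/5)
h(-153)/131604 - 265657/176593 = (-⅖ + (29/5)*(-153))/131604 - 265657/176593 = (-⅖ - 4437/5)*(1/131604) - 265657*1/176593 = -4439/5*1/131604 - 265657/176593 = -4439/658020 - 265657/176593 = -175591515467/116201725860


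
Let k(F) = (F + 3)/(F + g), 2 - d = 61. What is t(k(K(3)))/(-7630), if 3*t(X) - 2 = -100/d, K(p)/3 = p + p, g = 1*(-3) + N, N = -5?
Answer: -1/6195 ≈ -0.00016142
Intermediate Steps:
d = -59 (d = 2 - 1*61 = 2 - 61 = -59)
g = -8 (g = 1*(-3) - 5 = -3 - 5 = -8)
K(p) = 6*p (K(p) = 3*(p + p) = 3*(2*p) = 6*p)
k(F) = (3 + F)/(-8 + F) (k(F) = (F + 3)/(F - 8) = (3 + F)/(-8 + F))
t(X) = 218/177 (t(X) = ⅔ + (-100/(-59))/3 = ⅔ + (-100*(-1/59))/3 = ⅔ + (⅓)*(100/59) = ⅔ + 100/177 = 218/177)
t(k(K(3)))/(-7630) = (218/177)/(-7630) = (218/177)*(-1/7630) = -1/6195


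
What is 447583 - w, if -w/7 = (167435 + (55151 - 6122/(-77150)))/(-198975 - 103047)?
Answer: 744929290493839/1664356950 ≈ 4.4758e+5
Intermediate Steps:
w = 8586258011/1664356950 (w = -7*(167435 + (55151 - 6122/(-77150)))/(-198975 - 103047) = -7*(167435 + (55151 - 6122*(-1)/77150))/(-302022) = -7*(167435 + (55151 - 1*(-3061/38575)))*(-1)/302022 = -7*(167435 + (55151 + 3061/38575))*(-1)/302022 = -7*(167435 + 2127452886/38575)*(-1)/302022 = -60103806077*(-1)/(38575*302022) = -7*(-8586258011/11650498650) = 8586258011/1664356950 ≈ 5.1589)
447583 - w = 447583 - 1*8586258011/1664356950 = 447583 - 8586258011/1664356950 = 744929290493839/1664356950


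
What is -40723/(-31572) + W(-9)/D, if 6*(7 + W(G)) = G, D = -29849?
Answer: 1215809189/942392628 ≈ 1.2901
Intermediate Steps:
W(G) = -7 + G/6
-40723/(-31572) + W(-9)/D = -40723/(-31572) + (-7 + (1/6)*(-9))/(-29849) = -40723*(-1/31572) + (-7 - 3/2)*(-1/29849) = 40723/31572 - 17/2*(-1/29849) = 40723/31572 + 17/59698 = 1215809189/942392628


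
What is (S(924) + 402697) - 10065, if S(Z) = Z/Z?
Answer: 392633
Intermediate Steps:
S(Z) = 1
(S(924) + 402697) - 10065 = (1 + 402697) - 10065 = 402698 - 10065 = 392633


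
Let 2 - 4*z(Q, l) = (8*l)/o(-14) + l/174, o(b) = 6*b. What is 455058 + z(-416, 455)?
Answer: 316727801/696 ≈ 4.5507e+5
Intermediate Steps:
z(Q, l) = ½ + 109*l/4872 (z(Q, l) = ½ - ((8*l)/((6*(-14))) + l/174)/4 = ½ - ((8*l)/(-84) + l*(1/174))/4 = ½ - ((8*l)*(-1/84) + l/174)/4 = ½ - (-2*l/21 + l/174)/4 = ½ - (-109)*l/4872 = ½ + 109*l/4872)
455058 + z(-416, 455) = 455058 + (½ + (109/4872)*455) = 455058 + (½ + 7085/696) = 455058 + 7433/696 = 316727801/696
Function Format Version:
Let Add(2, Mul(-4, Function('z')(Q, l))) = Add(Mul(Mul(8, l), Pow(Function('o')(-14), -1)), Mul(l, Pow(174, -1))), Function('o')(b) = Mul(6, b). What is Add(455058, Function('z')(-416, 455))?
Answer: Rational(316727801, 696) ≈ 4.5507e+5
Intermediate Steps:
Function('z')(Q, l) = Add(Rational(1, 2), Mul(Rational(109, 4872), l)) (Function('z')(Q, l) = Add(Rational(1, 2), Mul(Rational(-1, 4), Add(Mul(Mul(8, l), Pow(Mul(6, -14), -1)), Mul(l, Pow(174, -1))))) = Add(Rational(1, 2), Mul(Rational(-1, 4), Add(Mul(Mul(8, l), Pow(-84, -1)), Mul(l, Rational(1, 174))))) = Add(Rational(1, 2), Mul(Rational(-1, 4), Add(Mul(Mul(8, l), Rational(-1, 84)), Mul(Rational(1, 174), l)))) = Add(Rational(1, 2), Mul(Rational(-1, 4), Add(Mul(Rational(-2, 21), l), Mul(Rational(1, 174), l)))) = Add(Rational(1, 2), Mul(Rational(-1, 4), Mul(Rational(-109, 1218), l))) = Add(Rational(1, 2), Mul(Rational(109, 4872), l)))
Add(455058, Function('z')(-416, 455)) = Add(455058, Add(Rational(1, 2), Mul(Rational(109, 4872), 455))) = Add(455058, Add(Rational(1, 2), Rational(7085, 696))) = Add(455058, Rational(7433, 696)) = Rational(316727801, 696)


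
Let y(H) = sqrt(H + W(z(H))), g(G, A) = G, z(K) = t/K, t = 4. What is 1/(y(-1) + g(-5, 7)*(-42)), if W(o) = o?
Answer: 42/8821 - I*sqrt(5)/44105 ≈ 0.0047614 - 5.0699e-5*I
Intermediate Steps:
z(K) = 4/K
y(H) = sqrt(H + 4/H)
1/(y(-1) + g(-5, 7)*(-42)) = 1/(sqrt(-1 + 4/(-1)) - 5*(-42)) = 1/(sqrt(-1 + 4*(-1)) + 210) = 1/(sqrt(-1 - 4) + 210) = 1/(sqrt(-5) + 210) = 1/(I*sqrt(5) + 210) = 1/(210 + I*sqrt(5))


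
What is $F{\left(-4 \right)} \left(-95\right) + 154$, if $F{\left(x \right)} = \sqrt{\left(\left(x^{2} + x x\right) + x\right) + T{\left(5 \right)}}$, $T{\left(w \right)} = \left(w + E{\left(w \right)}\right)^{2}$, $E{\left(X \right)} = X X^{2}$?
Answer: $154 - 8740 \sqrt{2} \approx -12206.0$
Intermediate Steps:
$E{\left(X \right)} = X^{3}$
$T{\left(w \right)} = \left(w + w^{3}\right)^{2}$
$F{\left(x \right)} = \sqrt{16900 + x + 2 x^{2}}$ ($F{\left(x \right)} = \sqrt{\left(\left(x^{2} + x x\right) + x\right) + 5^{2} \left(1 + 5^{2}\right)^{2}} = \sqrt{\left(\left(x^{2} + x^{2}\right) + x\right) + 25 \left(1 + 25\right)^{2}} = \sqrt{\left(2 x^{2} + x\right) + 25 \cdot 26^{2}} = \sqrt{\left(x + 2 x^{2}\right) + 25 \cdot 676} = \sqrt{\left(x + 2 x^{2}\right) + 16900} = \sqrt{16900 + x + 2 x^{2}}$)
$F{\left(-4 \right)} \left(-95\right) + 154 = \sqrt{16900 - 4 + 2 \left(-4\right)^{2}} \left(-95\right) + 154 = \sqrt{16900 - 4 + 2 \cdot 16} \left(-95\right) + 154 = \sqrt{16900 - 4 + 32} \left(-95\right) + 154 = \sqrt{16928} \left(-95\right) + 154 = 92 \sqrt{2} \left(-95\right) + 154 = - 8740 \sqrt{2} + 154 = 154 - 8740 \sqrt{2}$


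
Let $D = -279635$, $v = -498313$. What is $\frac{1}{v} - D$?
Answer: $\frac{139345755754}{498313} \approx 2.7964 \cdot 10^{5}$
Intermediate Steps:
$\frac{1}{v} - D = \frac{1}{-498313} - -279635 = - \frac{1}{498313} + 279635 = \frac{139345755754}{498313}$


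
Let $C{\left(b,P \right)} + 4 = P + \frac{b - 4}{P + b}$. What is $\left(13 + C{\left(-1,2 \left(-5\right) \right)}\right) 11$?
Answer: $-6$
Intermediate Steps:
$C{\left(b,P \right)} = -4 + P + \frac{-4 + b}{P + b}$ ($C{\left(b,P \right)} = -4 + \left(P + \frac{b - 4}{P + b}\right) = -4 + \left(P + \frac{-4 + b}{P + b}\right) = -4 + P + \frac{-4 + b}{P + b}$)
$\left(13 + C{\left(-1,2 \left(-5\right) \right)}\right) 11 = \left(13 + \frac{-4 + \left(2 \left(-5\right)\right)^{2} - 4 \cdot 2 \left(-5\right) - -3 + 2 \left(-5\right) \left(-1\right)}{2 \left(-5\right) - 1}\right) 11 = \left(13 + \frac{-4 + \left(-10\right)^{2} - -40 + 3 - -10}{-10 - 1}\right) 11 = \left(13 + \frac{-4 + 100 + 40 + 3 + 10}{-11}\right) 11 = \left(13 - \frac{149}{11}\right) 11 = \left(- \frac{6}{11}\right) 11 = -6$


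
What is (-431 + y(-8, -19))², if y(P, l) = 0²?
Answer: 185761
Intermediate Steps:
y(P, l) = 0
(-431 + y(-8, -19))² = (-431 + 0)² = (-431)² = 185761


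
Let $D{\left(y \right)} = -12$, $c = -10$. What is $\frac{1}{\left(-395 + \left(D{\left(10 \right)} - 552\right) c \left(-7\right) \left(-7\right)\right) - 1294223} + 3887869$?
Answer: $\frac{3958853712201}{1018258} \approx 3.8879 \cdot 10^{6}$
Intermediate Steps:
$\frac{1}{\left(-395 + \left(D{\left(10 \right)} - 552\right) c \left(-7\right) \left(-7\right)\right) - 1294223} + 3887869 = \frac{1}{\left(-395 + \left(-12 - 552\right) \left(-10\right) \left(-7\right) \left(-7\right)\right) - 1294223} + 3887869 = \frac{1}{\left(-395 - 564 \cdot 70 \left(-7\right)\right) - 1294223} + 3887869 = \frac{1}{\left(-395 - -276360\right) - 1294223} + 3887869 = \frac{1}{\left(-395 + 276360\right) - 1294223} + 3887869 = \frac{1}{275965 - 1294223} + 3887869 = \frac{1}{-1018258} + 3887869 = - \frac{1}{1018258} + 3887869 = \frac{3958853712201}{1018258}$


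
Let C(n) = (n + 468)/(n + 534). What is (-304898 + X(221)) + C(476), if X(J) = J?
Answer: -153861413/505 ≈ -3.0468e+5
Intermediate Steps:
C(n) = (468 + n)/(534 + n)
(-304898 + X(221)) + C(476) = (-304898 + 221) + (468 + 476)/(534 + 476) = -304677 + 944/1010 = -304677 + (1/1010)*944 = -304677 + 472/505 = -153861413/505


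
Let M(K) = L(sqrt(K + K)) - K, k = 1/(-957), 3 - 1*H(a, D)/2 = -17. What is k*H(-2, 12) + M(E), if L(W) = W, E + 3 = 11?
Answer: -3868/957 ≈ -4.0418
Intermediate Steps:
H(a, D) = 40 (H(a, D) = 6 - 2*(-17) = 6 + 34 = 40)
E = 8 (E = -3 + 11 = 8)
k = -1/957 ≈ -0.0010449
M(K) = -K + sqrt(2)*sqrt(K) (M(K) = sqrt(K + K) - K = sqrt(2*K) - K = sqrt(2)*sqrt(K) - K = -K + sqrt(2)*sqrt(K))
k*H(-2, 12) + M(E) = -1/957*40 + (-1*8 + sqrt(2)*sqrt(8)) = -40/957 + (-8 + sqrt(2)*(2*sqrt(2))) = -40/957 + (-8 + 4) = -40/957 - 4 = -3868/957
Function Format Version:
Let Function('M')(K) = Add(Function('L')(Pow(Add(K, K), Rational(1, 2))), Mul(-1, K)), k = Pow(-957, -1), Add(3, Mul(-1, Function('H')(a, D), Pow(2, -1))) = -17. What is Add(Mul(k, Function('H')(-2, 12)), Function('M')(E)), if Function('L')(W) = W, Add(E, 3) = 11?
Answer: Rational(-3868, 957) ≈ -4.0418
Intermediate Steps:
Function('H')(a, D) = 40 (Function('H')(a, D) = Add(6, Mul(-2, -17)) = Add(6, 34) = 40)
E = 8 (E = Add(-3, 11) = 8)
k = Rational(-1, 957) ≈ -0.0010449
Function('M')(K) = Add(Mul(-1, K), Mul(Pow(2, Rational(1, 2)), Pow(K, Rational(1, 2)))) (Function('M')(K) = Add(Pow(Add(K, K), Rational(1, 2)), Mul(-1, K)) = Add(Pow(Mul(2, K), Rational(1, 2)), Mul(-1, K)) = Add(Mul(Pow(2, Rational(1, 2)), Pow(K, Rational(1, 2))), Mul(-1, K)) = Add(Mul(-1, K), Mul(Pow(2, Rational(1, 2)), Pow(K, Rational(1, 2)))))
Add(Mul(k, Function('H')(-2, 12)), Function('M')(E)) = Add(Mul(Rational(-1, 957), 40), Add(Mul(-1, 8), Mul(Pow(2, Rational(1, 2)), Pow(8, Rational(1, 2))))) = Add(Rational(-40, 957), Add(-8, Mul(Pow(2, Rational(1, 2)), Mul(2, Pow(2, Rational(1, 2)))))) = Add(Rational(-40, 957), Add(-8, 4)) = Add(Rational(-40, 957), -4) = Rational(-3868, 957)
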